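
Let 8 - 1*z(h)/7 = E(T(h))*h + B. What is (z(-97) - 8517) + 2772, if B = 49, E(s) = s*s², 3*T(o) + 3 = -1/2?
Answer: -1535809/216 ≈ -7110.2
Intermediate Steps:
T(o) = -7/6 (T(o) = -1 + (-1/2)/3 = -1 + (-1*½)/3 = -1 + (⅓)*(-½) = -1 - ⅙ = -7/6)
E(s) = s³
z(h) = -287 + 2401*h/216 (z(h) = 56 - 7*((-7/6)³*h + 49) = 56 - 7*(-343*h/216 + 49) = 56 - 7*(49 - 343*h/216) = 56 + (-343 + 2401*h/216) = -287 + 2401*h/216)
(z(-97) - 8517) + 2772 = ((-287 + (2401/216)*(-97)) - 8517) + 2772 = ((-287 - 232897/216) - 8517) + 2772 = (-294889/216 - 8517) + 2772 = -2134561/216 + 2772 = -1535809/216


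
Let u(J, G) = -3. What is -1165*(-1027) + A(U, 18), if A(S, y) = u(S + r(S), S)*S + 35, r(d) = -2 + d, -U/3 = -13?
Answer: 1196373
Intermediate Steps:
U = 39 (U = -3*(-13) = 39)
A(S, y) = 35 - 3*S (A(S, y) = -3*S + 35 = 35 - 3*S)
-1165*(-1027) + A(U, 18) = -1165*(-1027) + (35 - 3*39) = 1196455 + (35 - 117) = 1196455 - 82 = 1196373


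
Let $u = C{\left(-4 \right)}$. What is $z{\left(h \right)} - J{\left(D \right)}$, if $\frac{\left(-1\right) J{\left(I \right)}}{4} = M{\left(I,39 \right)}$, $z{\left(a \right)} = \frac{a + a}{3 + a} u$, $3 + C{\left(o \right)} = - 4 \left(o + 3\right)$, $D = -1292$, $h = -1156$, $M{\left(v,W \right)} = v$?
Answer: $- \frac{5956392}{1153} \approx -5166.0$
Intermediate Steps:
$C{\left(o \right)} = -15 - 4 o$ ($C{\left(o \right)} = -3 - 4 \left(o + 3\right) = -3 - 4 \left(3 + o\right) = -3 - \left(12 + 4 o\right) = -15 - 4 o$)
$u = 1$ ($u = -15 - -16 = -15 + 16 = 1$)
$z{\left(a \right)} = \frac{2 a}{3 + a}$ ($z{\left(a \right)} = \frac{a + a}{3 + a} 1 = \frac{2 a}{3 + a} 1 = \frac{2 a}{3 + a}$)
$J{\left(I \right)} = - 4 I$
$z{\left(h \right)} - J{\left(D \right)} = 2 \left(-1156\right) \frac{1}{3 - 1156} - \left(-4\right) \left(-1292\right) = 2 \left(-1156\right) \frac{1}{-1153} - 5168 = 2 \left(-1156\right) \left(- \frac{1}{1153}\right) - 5168 = \frac{2312}{1153} - 5168 = - \frac{5956392}{1153}$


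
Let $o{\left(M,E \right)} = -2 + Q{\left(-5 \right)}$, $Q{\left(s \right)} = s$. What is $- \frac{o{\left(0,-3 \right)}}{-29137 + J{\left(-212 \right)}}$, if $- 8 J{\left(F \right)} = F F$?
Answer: $- \frac{1}{4965} \approx -0.00020141$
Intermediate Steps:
$J{\left(F \right)} = - \frac{F^{2}}{8}$ ($J{\left(F \right)} = - \frac{F F}{8} = - \frac{F^{2}}{8}$)
$o{\left(M,E \right)} = -7$ ($o{\left(M,E \right)} = -2 - 5 = -7$)
$- \frac{o{\left(0,-3 \right)}}{-29137 + J{\left(-212 \right)}} = - \frac{-7}{-29137 - \frac{\left(-212\right)^{2}}{8}} = - \frac{-7}{-29137 - 5618} = - \frac{-7}{-34755} = - \frac{\left(-7\right) \left(-1\right)}{34755} = \left(-1\right) \frac{1}{4965} = - \frac{1}{4965}$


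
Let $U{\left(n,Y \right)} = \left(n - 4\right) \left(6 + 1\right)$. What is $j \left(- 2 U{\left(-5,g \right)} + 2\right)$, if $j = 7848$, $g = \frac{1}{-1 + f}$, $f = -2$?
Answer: $1004544$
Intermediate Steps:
$g = - \frac{1}{3}$ ($g = \frac{1}{-1 - 2} = \frac{1}{-3} = - \frac{1}{3} \approx -0.33333$)
$U{\left(n,Y \right)} = -28 + 7 n$ ($U{\left(n,Y \right)} = \left(-4 + n\right) 7 = -28 + 7 n$)
$j \left(- 2 U{\left(-5,g \right)} + 2\right) = 7848 \left(- 2 \left(-28 + 7 \left(-5\right)\right) + 2\right) = 7848 \left(- 2 \left(-28 - 35\right) + 2\right) = 7848 \left(\left(-2\right) \left(-63\right) + 2\right) = 7848 \left(126 + 2\right) = 7848 \cdot 128 = 1004544$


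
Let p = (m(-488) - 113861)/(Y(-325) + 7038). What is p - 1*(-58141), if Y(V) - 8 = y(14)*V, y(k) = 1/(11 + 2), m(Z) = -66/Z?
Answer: 99574960433/1713124 ≈ 58125.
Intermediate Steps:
y(k) = 1/13
Y(V) = 8 + V/13
p = -27782051/1713124 (p = (-66/(-488) - 113861)/((8 + (1/13)*(-325)) + 7038) = (-66*(-1/488) - 113861)/((8 - 25) + 7038) = (33/244 - 113861)/(-17 + 7038) = -27782051/244/7021 = -27782051/244*1/7021 = -27782051/1713124 ≈ -16.217)
p - 1*(-58141) = -27782051/1713124 - 1*(-58141) = -27782051/1713124 + 58141 = 99574960433/1713124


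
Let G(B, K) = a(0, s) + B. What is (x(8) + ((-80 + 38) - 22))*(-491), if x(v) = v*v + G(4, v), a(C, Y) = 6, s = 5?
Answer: -4910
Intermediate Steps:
G(B, K) = 6 + B
x(v) = 10 + v**2 (x(v) = v*v + (6 + 4) = v**2 + 10 = 10 + v**2)
(x(8) + ((-80 + 38) - 22))*(-491) = ((10 + 8**2) + ((-80 + 38) - 22))*(-491) = ((10 + 64) + (-42 - 22))*(-491) = (74 - 64)*(-491) = 10*(-491) = -4910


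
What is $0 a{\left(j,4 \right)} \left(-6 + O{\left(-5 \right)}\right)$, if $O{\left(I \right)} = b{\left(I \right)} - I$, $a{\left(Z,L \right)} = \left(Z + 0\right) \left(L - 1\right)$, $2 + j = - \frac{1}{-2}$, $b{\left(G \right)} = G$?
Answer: $0$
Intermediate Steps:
$j = - \frac{3}{2}$ ($j = -2 - \frac{1}{-2} = -2 - - \frac{1}{2} = -2 + \frac{1}{2} = - \frac{3}{2} \approx -1.5$)
$a{\left(Z,L \right)} = Z \left(-1 + L\right)$
$O{\left(I \right)} = 0$ ($O{\left(I \right)} = I - I = 0$)
$0 a{\left(j,4 \right)} \left(-6 + O{\left(-5 \right)}\right) = 0 \left(- \frac{3 \left(-1 + 4\right)}{2}\right) \left(-6 + 0\right) = 0 \left(\left(- \frac{3}{2}\right) 3\right) \left(-6\right) = 0 \left(- \frac{9}{2}\right) \left(-6\right) = 0 \left(-6\right) = 0$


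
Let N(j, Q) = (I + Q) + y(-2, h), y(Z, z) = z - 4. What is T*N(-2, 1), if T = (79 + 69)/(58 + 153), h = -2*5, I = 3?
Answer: -1480/211 ≈ -7.0142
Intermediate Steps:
h = -10
T = 148/211 ≈ 0.70142
y(Z, z) = -4 + z
N(j, Q) = -11 + Q (N(j, Q) = (3 + Q) + (-4 - 10) = (3 + Q) - 14 = -11 + Q)
T*N(-2, 1) = 148*(-11 + 1)/211 = (148/211)*(-10) = -1480/211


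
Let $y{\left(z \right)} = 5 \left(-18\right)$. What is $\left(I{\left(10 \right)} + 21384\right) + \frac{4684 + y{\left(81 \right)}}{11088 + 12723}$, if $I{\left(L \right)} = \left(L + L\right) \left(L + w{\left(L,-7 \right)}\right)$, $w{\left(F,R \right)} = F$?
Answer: $\frac{518703418}{23811} \approx 21784.0$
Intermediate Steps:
$y{\left(z \right)} = -90$
$I{\left(L \right)} = 4 L^{2}$ ($I{\left(L \right)} = \left(L + L\right) \left(L + L\right) = 2 L 2 L = 4 L^{2}$)
$\left(I{\left(10 \right)} + 21384\right) + \frac{4684 + y{\left(81 \right)}}{11088 + 12723} = \left(4 \cdot 10^{2} + 21384\right) + \frac{4684 - 90}{11088 + 12723} = \left(4 \cdot 100 + 21384\right) + \frac{4594}{23811} = \left(400 + 21384\right) + 4594 \cdot \frac{1}{23811} = 21784 + \frac{4594}{23811} = \frac{518703418}{23811}$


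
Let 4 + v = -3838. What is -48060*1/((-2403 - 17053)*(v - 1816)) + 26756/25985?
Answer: 245342203099/238373501440 ≈ 1.0292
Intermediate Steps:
v = -3842 (v = -4 - 3838 = -3842)
-48060*1/((-2403 - 17053)*(v - 1816)) + 26756/25985 = -48060*1/((-3842 - 1816)*(-2403 - 17053)) + 26756/25985 = -48060/((-19456*(-5658))) + 26756*(1/25985) = -48060/110082048 + 26756/25985 = -48060*1/110082048 + 26756/25985 = -4005/9173504 + 26756/25985 = 245342203099/238373501440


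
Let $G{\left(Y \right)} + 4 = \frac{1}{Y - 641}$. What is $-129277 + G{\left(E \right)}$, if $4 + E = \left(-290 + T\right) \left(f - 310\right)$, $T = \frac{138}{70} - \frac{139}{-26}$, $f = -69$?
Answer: $- \frac{12528284156399}{96907389} \approx -1.2928 \cdot 10^{5}$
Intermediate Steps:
$T = \frac{6659}{910}$ ($T = 138 \cdot \frac{1}{70} - - \frac{139}{26} = \frac{69}{35} + \frac{139}{26} = \frac{6659}{910} \approx 7.3176$)
$E = \frac{97490699}{910}$ ($E = -4 + \left(-290 + \frac{6659}{910}\right) \left(-69 - 310\right) = -4 - - \frac{97494339}{910} = -4 + \frac{97494339}{910} = \frac{97490699}{910} \approx 1.0713 \cdot 10^{5}$)
$G{\left(Y \right)} = -4 + \frac{1}{-641 + Y}$ ($G{\left(Y \right)} = -4 + \frac{1}{Y - 641} = -4 + \frac{1}{-641 + Y}$)
$-129277 + G{\left(E \right)} = -129277 + \frac{2565 - \frac{194981398}{455}}{-641 + \frac{97490699}{910}} = -129277 + \frac{2565 - \frac{194981398}{455}}{\frac{96907389}{910}} = -129277 + \frac{910}{96907389} \left(- \frac{193814323}{455}\right) = -129277 - \frac{387628646}{96907389} = - \frac{12528284156399}{96907389}$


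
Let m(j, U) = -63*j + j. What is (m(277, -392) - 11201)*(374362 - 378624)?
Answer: 120934250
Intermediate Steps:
m(j, U) = -62*j
(m(277, -392) - 11201)*(374362 - 378624) = (-62*277 - 11201)*(374362 - 378624) = (-17174 - 11201)*(-4262) = -28375*(-4262) = 120934250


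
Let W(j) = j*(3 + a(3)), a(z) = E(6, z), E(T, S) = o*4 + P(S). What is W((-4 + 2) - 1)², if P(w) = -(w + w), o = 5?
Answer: 2601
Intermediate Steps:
P(w) = -2*w
E(T, S) = 20 - 2*S (E(T, S) = 5*4 - 2*S = 20 - 2*S)
a(z) = 20 - 2*z
W(j) = 17*j (W(j) = j*(3 + (20 - 2*3)) = j*(3 + (20 - 6)) = j*(3 + 14) = j*17 = 17*j)
W((-4 + 2) - 1)² = (17*((-4 + 2) - 1))² = (17*(-2 - 1))² = (17*(-3))² = (-51)² = 2601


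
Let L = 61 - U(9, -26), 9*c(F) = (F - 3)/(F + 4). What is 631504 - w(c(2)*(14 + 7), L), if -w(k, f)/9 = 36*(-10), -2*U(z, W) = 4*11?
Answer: 628264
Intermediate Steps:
U(z, W) = -22 (U(z, W) = -2*11 = -½*44 = -22)
c(F) = (-3 + F)/(9*(4 + F)) (c(F) = ((F - 3)/(F + 4))/9 = ((-3 + F)/(4 + F))/9 = (-3 + F)/(9*(4 + F)))
L = 83 (L = 61 - 1*(-22) = 61 + 22 = 83)
w(k, f) = 3240 (w(k, f) = -324*(-10) = -9*(-360) = 3240)
631504 - w(c(2)*(14 + 7), L) = 631504 - 1*3240 = 631504 - 3240 = 628264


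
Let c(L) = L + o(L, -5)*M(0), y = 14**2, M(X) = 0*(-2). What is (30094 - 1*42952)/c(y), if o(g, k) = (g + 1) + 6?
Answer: -6429/98 ≈ -65.602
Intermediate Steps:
M(X) = 0
o(g, k) = 7 + g (o(g, k) = (1 + g) + 6 = 7 + g)
y = 196
c(L) = L (c(L) = L + (7 + L)*0 = L + 0 = L)
(30094 - 1*42952)/c(y) = (30094 - 1*42952)/196 = (30094 - 42952)*(1/196) = -12858*1/196 = -6429/98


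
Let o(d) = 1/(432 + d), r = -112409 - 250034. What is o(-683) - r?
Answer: 90973192/251 ≈ 3.6244e+5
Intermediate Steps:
r = -362443
o(-683) - r = 1/(432 - 683) - 1*(-362443) = 1/(-251) + 362443 = -1/251 + 362443 = 90973192/251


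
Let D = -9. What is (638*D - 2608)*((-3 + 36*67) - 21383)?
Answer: 158432900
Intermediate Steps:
(638*D - 2608)*((-3 + 36*67) - 21383) = (638*(-9) - 2608)*((-3 + 36*67) - 21383) = (-5742 - 2608)*((-3 + 2412) - 21383) = -8350*(2409 - 21383) = -8350*(-18974) = 158432900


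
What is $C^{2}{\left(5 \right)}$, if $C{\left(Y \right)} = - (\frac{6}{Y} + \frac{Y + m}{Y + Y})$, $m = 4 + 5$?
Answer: $\frac{169}{25} \approx 6.76$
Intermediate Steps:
$m = 9$
$C{\left(Y \right)} = - \frac{6}{Y} - \frac{9 + Y}{2 Y}$ ($C{\left(Y \right)} = - (\frac{6}{Y} + \frac{Y + 9}{Y + Y}) = - (\frac{6}{Y} + \frac{9 + Y}{2 Y}) = - \frac{6}{Y} - \frac{9 + Y}{2 Y}$)
$C^{2}{\left(5 \right)} = \left(\frac{-21 - 5}{2 \cdot 5}\right)^{2} = \left(\frac{1}{2} \cdot \frac{1}{5} \left(-21 - 5\right)\right)^{2} = \left(\frac{1}{2} \cdot \frac{1}{5} \left(-26\right)\right)^{2} = \left(- \frac{13}{5}\right)^{2} = \frac{169}{25}$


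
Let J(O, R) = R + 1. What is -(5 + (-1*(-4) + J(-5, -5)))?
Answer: -5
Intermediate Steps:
J(O, R) = 1 + R
-(5 + (-1*(-4) + J(-5, -5))) = -(5 + (-1*(-4) + (1 - 5))) = -(5 + (4 - 4)) = -(5 + 0) = -1*5 = -5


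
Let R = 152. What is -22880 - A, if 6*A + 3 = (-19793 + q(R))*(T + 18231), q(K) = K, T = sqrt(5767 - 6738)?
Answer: 59656299 + 6547*I*sqrt(971)/2 ≈ 5.9656e+7 + 1.0201e+5*I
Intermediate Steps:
T = I*sqrt(971) (T = sqrt(-971) = I*sqrt(971) ≈ 31.161*I)
A = -59679179 - 6547*I*sqrt(971)/2 (A = -1/2 + ((-19793 + 152)*(I*sqrt(971) + 18231))/6 = -1/2 + (-19641*(18231 + I*sqrt(971)))/6 = -1/2 + (-358075071 - 19641*I*sqrt(971))/6 = -1/2 + (-119358357/2 - 6547*I*sqrt(971)/2) = -59679179 - 6547*I*sqrt(971)/2 ≈ -5.9679e+7 - 1.0201e+5*I)
-22880 - A = -22880 - (-59679179 - 6547*I*sqrt(971)/2) = -22880 + (59679179 + 6547*I*sqrt(971)/2) = 59656299 + 6547*I*sqrt(971)/2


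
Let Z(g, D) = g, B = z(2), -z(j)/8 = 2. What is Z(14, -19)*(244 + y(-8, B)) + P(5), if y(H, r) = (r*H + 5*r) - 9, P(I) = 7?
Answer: 3969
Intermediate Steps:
z(j) = -16 (z(j) = -8*2 = -16)
B = -16
y(H, r) = -9 + 5*r + H*r (y(H, r) = (H*r + 5*r) - 9 = (5*r + H*r) - 9 = -9 + 5*r + H*r)
Z(14, -19)*(244 + y(-8, B)) + P(5) = 14*(244 + (-9 + 5*(-16) - 8*(-16))) + 7 = 14*(244 + (-9 - 80 + 128)) + 7 = 14*(244 + 39) + 7 = 14*283 + 7 = 3962 + 7 = 3969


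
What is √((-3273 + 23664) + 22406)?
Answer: √42797 ≈ 206.87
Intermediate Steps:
√((-3273 + 23664) + 22406) = √(20391 + 22406) = √42797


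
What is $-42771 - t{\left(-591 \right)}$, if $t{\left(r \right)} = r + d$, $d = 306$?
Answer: $-42486$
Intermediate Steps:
$t{\left(r \right)} = 306 + r$ ($t{\left(r \right)} = r + 306 = 306 + r$)
$-42771 - t{\left(-591 \right)} = -42771 - \left(306 - 591\right) = -42771 - -285 = -42771 + 285 = -42486$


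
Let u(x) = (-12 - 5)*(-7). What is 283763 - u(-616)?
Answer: 283644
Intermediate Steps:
u(x) = 119 (u(x) = -17*(-7) = 119)
283763 - u(-616) = 283763 - 1*119 = 283763 - 119 = 283644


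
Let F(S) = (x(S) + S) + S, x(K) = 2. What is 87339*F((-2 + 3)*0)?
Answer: 174678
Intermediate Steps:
F(S) = 2 + 2*S (F(S) = (2 + S) + S = 2 + 2*S)
87339*F((-2 + 3)*0) = 87339*(2 + 2*((-2 + 3)*0)) = 87339*(2 + 2*(1*0)) = 87339*(2 + 2*0) = 87339*(2 + 0) = 87339*2 = 174678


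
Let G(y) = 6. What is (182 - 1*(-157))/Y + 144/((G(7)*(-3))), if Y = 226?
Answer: -13/2 ≈ -6.5000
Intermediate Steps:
(182 - 1*(-157))/Y + 144/((G(7)*(-3))) = (182 - 1*(-157))/226 + 144/((6*(-3))) = (182 + 157)*(1/226) + 144/(-18) = 339*(1/226) + 144*(-1/18) = 3/2 - 8 = -13/2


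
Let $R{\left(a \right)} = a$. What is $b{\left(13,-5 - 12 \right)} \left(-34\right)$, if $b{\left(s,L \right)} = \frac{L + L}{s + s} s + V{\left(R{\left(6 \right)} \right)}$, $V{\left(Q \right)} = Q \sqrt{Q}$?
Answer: $578 - 204 \sqrt{6} \approx 78.304$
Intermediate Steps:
$V{\left(Q \right)} = Q^{\frac{3}{2}}$
$b{\left(s,L \right)} = L + 6 \sqrt{6}$ ($b{\left(s,L \right)} = \frac{L + L}{s + s} s + 6^{\frac{3}{2}} = \frac{2 L}{2 s} s + 6 \sqrt{6} = 2 L \frac{1}{2 s} s + 6 \sqrt{6} = \frac{L}{s} s + 6 \sqrt{6} = L + 6 \sqrt{6}$)
$b{\left(13,-5 - 12 \right)} \left(-34\right) = \left(\left(-5 - 12\right) + 6 \sqrt{6}\right) \left(-34\right) = \left(-17 + 6 \sqrt{6}\right) \left(-34\right) = 578 - 204 \sqrt{6}$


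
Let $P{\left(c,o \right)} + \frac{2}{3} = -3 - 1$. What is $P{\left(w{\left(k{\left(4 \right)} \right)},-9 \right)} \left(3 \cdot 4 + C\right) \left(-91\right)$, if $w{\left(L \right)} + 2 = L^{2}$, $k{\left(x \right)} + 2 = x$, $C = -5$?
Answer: $\frac{8918}{3} \approx 2972.7$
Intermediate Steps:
$k{\left(x \right)} = -2 + x$
$w{\left(L \right)} = -2 + L^{2}$
$P{\left(c,o \right)} = - \frac{14}{3}$ ($P{\left(c,o \right)} = - \frac{2}{3} - 4 = - \frac{14}{3}$)
$P{\left(w{\left(k{\left(4 \right)} \right)},-9 \right)} \left(3 \cdot 4 + C\right) \left(-91\right) = - \frac{14 \left(3 \cdot 4 - 5\right)}{3} \left(-91\right) = - \frac{14 \left(12 - 5\right)}{3} \left(-91\right) = \left(- \frac{14}{3}\right) 7 \left(-91\right) = \left(- \frac{98}{3}\right) \left(-91\right) = \frac{8918}{3}$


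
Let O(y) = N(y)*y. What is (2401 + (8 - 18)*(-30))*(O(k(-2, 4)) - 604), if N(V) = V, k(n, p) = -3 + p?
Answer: -1628703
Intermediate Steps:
O(y) = y**2 (O(y) = y*y = y**2)
(2401 + (8 - 18)*(-30))*(O(k(-2, 4)) - 604) = (2401 + (8 - 18)*(-30))*((-3 + 4)**2 - 604) = (2401 - 10*(-30))*(1**2 - 604) = (2401 + 300)*(1 - 604) = 2701*(-603) = -1628703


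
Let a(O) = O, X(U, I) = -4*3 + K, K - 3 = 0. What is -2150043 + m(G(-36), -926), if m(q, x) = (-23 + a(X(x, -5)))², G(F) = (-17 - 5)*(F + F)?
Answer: -2149019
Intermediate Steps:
K = 3 (K = 3 + 0 = 3)
G(F) = -44*F
X(U, I) = -9 (X(U, I) = -4*3 + 3 = -12 + 3 = -9)
m(q, x) = 1024 (m(q, x) = (-23 - 9)² = (-32)² = 1024)
-2150043 + m(G(-36), -926) = -2150043 + 1024 = -2149019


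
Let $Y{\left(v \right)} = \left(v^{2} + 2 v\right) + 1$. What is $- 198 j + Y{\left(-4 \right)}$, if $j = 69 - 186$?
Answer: $23175$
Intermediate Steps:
$Y{\left(v \right)} = 1 + v^{2} + 2 v$
$j = -117$ ($j = 69 - 186 = -117$)
$- 198 j + Y{\left(-4 \right)} = \left(-198\right) \left(-117\right) + \left(1 + \left(-4\right)^{2} + 2 \left(-4\right)\right) = 23166 + \left(1 + 16 - 8\right) = 23166 + 9 = 23175$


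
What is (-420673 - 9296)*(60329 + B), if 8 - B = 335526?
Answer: 118322739141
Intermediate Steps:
B = -335518 (B = 8 - 1*335526 = 8 - 335526 = -335518)
(-420673 - 9296)*(60329 + B) = (-420673 - 9296)*(60329 - 335518) = -429969*(-275189) = 118322739141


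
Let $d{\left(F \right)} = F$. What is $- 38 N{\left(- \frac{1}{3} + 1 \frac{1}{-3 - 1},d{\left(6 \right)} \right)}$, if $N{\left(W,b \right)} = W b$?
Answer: $133$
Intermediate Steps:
$- 38 N{\left(- \frac{1}{3} + 1 \frac{1}{-3 - 1},d{\left(6 \right)} \right)} = - 38 \left(- \frac{1}{3} + 1 \frac{1}{-3 - 1}\right) 6 = - 38 \left(\left(-1\right) \frac{1}{3} + 1 \frac{1}{-4}\right) 6 = - 38 \left(- \frac{1}{3} + 1 \left(- \frac{1}{4}\right)\right) 6 = - 38 \left(- \frac{1}{3} - \frac{1}{4}\right) 6 = - 38 \left(\left(- \frac{7}{12}\right) 6\right) = \left(-38\right) \left(- \frac{7}{2}\right) = 133$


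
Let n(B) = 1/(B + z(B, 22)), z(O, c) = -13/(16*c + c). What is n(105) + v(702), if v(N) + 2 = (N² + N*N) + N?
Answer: 38719493530/39257 ≈ 9.8631e+5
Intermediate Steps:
z(O, c) = -13/(17*c) (z(O, c) = -13*1/(17*c) = -13/(17*c))
n(B) = 1/(-13/374 + B) (n(B) = 1/(B - 13/17/22) = 1/(B - 13/17*1/22) = 1/(B - 13/374) = 1/(-13/374 + B))
v(N) = -2 + N + 2*N² (v(N) = -2 + ((N² + N*N) + N) = -2 + ((N² + N²) + N) = -2 + (2*N² + N) = -2 + (N + 2*N²) = -2 + N + 2*N²)
n(105) + v(702) = 374/(-13 + 374*105) + (-2 + 702 + 2*702²) = 374/(-13 + 39270) + (-2 + 702 + 2*492804) = 374/39257 + (-2 + 702 + 985608) = 374*(1/39257) + 986308 = 374/39257 + 986308 = 38719493530/39257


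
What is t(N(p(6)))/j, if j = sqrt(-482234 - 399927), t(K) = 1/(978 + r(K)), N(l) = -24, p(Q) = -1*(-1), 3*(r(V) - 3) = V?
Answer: -I*sqrt(882161)/858342653 ≈ -1.0942e-6*I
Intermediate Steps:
r(V) = 3 + V/3
p(Q) = 1
t(K) = 1/(981 + K/3) (t(K) = 1/(978 + (3 + K/3)) = 1/(981 + K/3))
j = I*sqrt(882161) (j = sqrt(-882161) = I*sqrt(882161) ≈ 939.23*I)
t(N(p(6)))/j = (3/(2943 - 24))/((I*sqrt(882161))) = (3/2919)*(-I*sqrt(882161)/882161) = (3*(1/2919))*(-I*sqrt(882161)/882161) = (-I*sqrt(882161)/882161)/973 = -I*sqrt(882161)/858342653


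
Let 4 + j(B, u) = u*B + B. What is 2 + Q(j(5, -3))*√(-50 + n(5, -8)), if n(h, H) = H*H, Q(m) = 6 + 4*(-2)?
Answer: 2 - 2*√14 ≈ -5.4833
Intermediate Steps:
j(B, u) = -4 + B + B*u (j(B, u) = -4 + (u*B + B) = -4 + (B*u + B) = -4 + (B + B*u) = -4 + B + B*u)
Q(m) = -2 (Q(m) = 6 - 8 = -2)
n(h, H) = H²
2 + Q(j(5, -3))*√(-50 + n(5, -8)) = 2 - 2*√(-50 + (-8)²) = 2 - 2*√(-50 + 64) = 2 - 2*√14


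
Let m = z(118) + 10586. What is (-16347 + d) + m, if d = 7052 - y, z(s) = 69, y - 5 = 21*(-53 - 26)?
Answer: 3014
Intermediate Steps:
y = -1654 (y = 5 + 21*(-53 - 26) = 5 + 21*(-79) = 5 - 1659 = -1654)
m = 10655 (m = 69 + 10586 = 10655)
d = 8706 (d = 7052 - 1*(-1654) = 7052 + 1654 = 8706)
(-16347 + d) + m = (-16347 + 8706) + 10655 = -7641 + 10655 = 3014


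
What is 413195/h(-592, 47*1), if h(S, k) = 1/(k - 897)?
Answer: -351215750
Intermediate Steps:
h(S, k) = 1/(-897 + k)
413195/h(-592, 47*1) = 413195/(1/(-897 + 47*1)) = 413195/(1/(-897 + 47)) = 413195/(1/(-850)) = 413195/(-1/850) = 413195*(-850) = -351215750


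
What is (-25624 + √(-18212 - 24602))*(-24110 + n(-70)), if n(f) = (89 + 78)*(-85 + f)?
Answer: 1281071880 - 49995*I*√42814 ≈ 1.2811e+9 - 1.0345e+7*I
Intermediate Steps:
n(f) = -14195 + 167*f (n(f) = 167*(-85 + f) = -14195 + 167*f)
(-25624 + √(-18212 - 24602))*(-24110 + n(-70)) = (-25624 + √(-18212 - 24602))*(-24110 + (-14195 + 167*(-70))) = (-25624 + √(-42814))*(-24110 + (-14195 - 11690)) = (-25624 + I*√42814)*(-24110 - 25885) = (-25624 + I*√42814)*(-49995) = 1281071880 - 49995*I*√42814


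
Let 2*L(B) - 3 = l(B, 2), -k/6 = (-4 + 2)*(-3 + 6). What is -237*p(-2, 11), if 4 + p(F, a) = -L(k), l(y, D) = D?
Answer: 3081/2 ≈ 1540.5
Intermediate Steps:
k = 36 (k = -6*(-4 + 2)*(-3 + 6) = -(-12)*3 = -6*(-6) = 36)
L(B) = 5/2 (L(B) = 3/2 + (1/2)*2 = 3/2 + 1 = 5/2)
p(F, a) = -13/2 (p(F, a) = -4 - 1*5/2 = -4 - 5/2 = -13/2)
-237*p(-2, 11) = -237*(-13/2) = 3081/2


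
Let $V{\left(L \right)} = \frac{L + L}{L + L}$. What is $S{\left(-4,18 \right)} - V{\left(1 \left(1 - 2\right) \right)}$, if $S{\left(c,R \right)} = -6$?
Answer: $-7$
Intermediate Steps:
$V{\left(L \right)} = 1$ ($V{\left(L \right)} = \frac{2 L}{2 L} = 2 L \frac{1}{2 L} = 1$)
$S{\left(-4,18 \right)} - V{\left(1 \left(1 - 2\right) \right)} = -6 - 1 = -7$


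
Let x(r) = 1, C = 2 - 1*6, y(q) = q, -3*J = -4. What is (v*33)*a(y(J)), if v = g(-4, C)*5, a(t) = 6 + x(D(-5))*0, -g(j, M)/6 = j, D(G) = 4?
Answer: 23760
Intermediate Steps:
J = 4/3 (J = -1/3*(-4) = 4/3 ≈ 1.3333)
C = -4 (C = 2 - 6 = -4)
g(j, M) = -6*j
a(t) = 6 (a(t) = 6 + 1*0 = 6 + 0 = 6)
v = 120 (v = -6*(-4)*5 = 24*5 = 120)
(v*33)*a(y(J)) = (120*33)*6 = 3960*6 = 23760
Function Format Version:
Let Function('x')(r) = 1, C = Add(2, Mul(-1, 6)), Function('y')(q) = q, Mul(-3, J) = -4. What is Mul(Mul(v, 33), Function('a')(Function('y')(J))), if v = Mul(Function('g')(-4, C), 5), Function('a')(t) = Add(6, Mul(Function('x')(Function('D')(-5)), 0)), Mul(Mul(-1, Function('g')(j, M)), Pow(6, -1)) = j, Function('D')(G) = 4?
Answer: 23760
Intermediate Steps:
J = Rational(4, 3) (J = Mul(Rational(-1, 3), -4) = Rational(4, 3) ≈ 1.3333)
C = -4 (C = Add(2, -6) = -4)
Function('g')(j, M) = Mul(-6, j)
Function('a')(t) = 6 (Function('a')(t) = Add(6, Mul(1, 0)) = Add(6, 0) = 6)
v = 120 (v = Mul(Mul(-6, -4), 5) = Mul(24, 5) = 120)
Mul(Mul(v, 33), Function('a')(Function('y')(J))) = Mul(Mul(120, 33), 6) = Mul(3960, 6) = 23760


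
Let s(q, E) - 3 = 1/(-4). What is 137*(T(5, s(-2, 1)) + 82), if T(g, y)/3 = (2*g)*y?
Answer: 45073/2 ≈ 22537.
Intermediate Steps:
s(q, E) = 11/4 (s(q, E) = 3 + 1/(-4) = 3 - ¼ = 11/4)
T(g, y) = 6*g*y (T(g, y) = 3*((2*g)*y) = 3*(2*g*y) = 6*g*y)
137*(T(5, s(-2, 1)) + 82) = 137*(6*5*(11/4) + 82) = 137*(165/2 + 82) = 137*(329/2) = 45073/2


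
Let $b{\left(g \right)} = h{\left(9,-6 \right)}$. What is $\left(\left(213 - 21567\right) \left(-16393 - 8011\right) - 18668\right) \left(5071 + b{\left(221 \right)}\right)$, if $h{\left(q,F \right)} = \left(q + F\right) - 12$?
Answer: $2637830209576$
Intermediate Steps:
$h{\left(q,F \right)} = -12 + F + q$ ($h{\left(q,F \right)} = \left(F + q\right) - 12 = -12 + F + q$)
$b{\left(g \right)} = -9$ ($b{\left(g \right)} = -12 - 6 + 9 = -9$)
$\left(\left(213 - 21567\right) \left(-16393 - 8011\right) - 18668\right) \left(5071 + b{\left(221 \right)}\right) = \left(\left(213 - 21567\right) \left(-16393 - 8011\right) - 18668\right) \left(5071 - 9\right) = \left(\left(-21354\right) \left(-24404\right) - 18668\right) 5062 = \left(521123016 - 18668\right) 5062 = 521104348 \cdot 5062 = 2637830209576$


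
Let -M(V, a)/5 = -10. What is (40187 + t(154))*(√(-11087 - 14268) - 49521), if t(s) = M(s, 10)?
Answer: -1992576477 + 40237*I*√25355 ≈ -1.9926e+9 + 6.407e+6*I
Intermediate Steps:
M(V, a) = 50 (M(V, a) = -5*(-10) = 50)
t(s) = 50
(40187 + t(154))*(√(-11087 - 14268) - 49521) = (40187 + 50)*(√(-11087 - 14268) - 49521) = 40237*(√(-25355) - 49521) = 40237*(I*√25355 - 49521) = 40237*(-49521 + I*√25355) = -1992576477 + 40237*I*√25355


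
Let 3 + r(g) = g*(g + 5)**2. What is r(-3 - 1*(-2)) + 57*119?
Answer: 6764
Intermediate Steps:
r(g) = -3 + g*(5 + g)**2 (r(g) = -3 + g*(g + 5)**2 = -3 + g*(5 + g)**2)
r(-3 - 1*(-2)) + 57*119 = (-3 + (-3 - 1*(-2))*(5 + (-3 - 1*(-2)))**2) + 57*119 = (-3 + (-3 + 2)*(5 + (-3 + 2))**2) + 6783 = (-3 - (5 - 1)**2) + 6783 = (-3 - 1*4**2) + 6783 = (-3 - 1*16) + 6783 = (-3 - 16) + 6783 = -19 + 6783 = 6764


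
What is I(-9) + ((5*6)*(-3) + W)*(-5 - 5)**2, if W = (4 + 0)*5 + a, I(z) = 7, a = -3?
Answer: -7293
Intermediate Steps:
W = 17 (W = (4 + 0)*5 - 3 = 4*5 - 3 = 20 - 3 = 17)
I(-9) + ((5*6)*(-3) + W)*(-5 - 5)**2 = 7 + ((5*6)*(-3) + 17)*(-5 - 5)**2 = 7 + (30*(-3) + 17)*(-10)**2 = 7 + (-90 + 17)*100 = 7 - 73*100 = 7 - 7300 = -7293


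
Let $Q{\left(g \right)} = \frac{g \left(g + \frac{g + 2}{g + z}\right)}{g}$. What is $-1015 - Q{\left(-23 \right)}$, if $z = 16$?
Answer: $-995$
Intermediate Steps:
$Q{\left(g \right)} = g + \frac{2 + g}{16 + g}$ ($Q{\left(g \right)} = \frac{g \left(g + \frac{g + 2}{g + 16}\right)}{g} = \frac{g \left(g + \frac{2 + g}{16 + g}\right)}{g} = g + \frac{2 + g}{16 + g}$)
$-1015 - Q{\left(-23 \right)} = -1015 - \frac{2 + \left(-23\right)^{2} + 17 \left(-23\right)}{16 - 23} = -1015 - \frac{2 + 529 - 391}{-7} = -1015 - \left(- \frac{1}{7}\right) 140 = -1015 - -20 = -1015 + 20 = -995$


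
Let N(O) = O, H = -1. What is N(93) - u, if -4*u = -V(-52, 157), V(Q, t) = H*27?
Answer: 399/4 ≈ 99.750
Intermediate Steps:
V(Q, t) = -27 (V(Q, t) = -1*27 = -27)
u = -27/4 (u = -(-1)*(-27)/4 = -1/4*27 = -27/4 ≈ -6.7500)
N(93) - u = 93 - 1*(-27/4) = 93 + 27/4 = 399/4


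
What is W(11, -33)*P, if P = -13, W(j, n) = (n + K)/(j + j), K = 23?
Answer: 65/11 ≈ 5.9091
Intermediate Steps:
W(j, n) = (23 + n)/(2*j) (W(j, n) = (n + 23)/(j + j) = (23 + n)/((2*j)) = (23 + n)*(1/(2*j)) = (23 + n)/(2*j))
W(11, -33)*P = ((½)*(23 - 33)/11)*(-13) = ((½)*(1/11)*(-10))*(-13) = -5/11*(-13) = 65/11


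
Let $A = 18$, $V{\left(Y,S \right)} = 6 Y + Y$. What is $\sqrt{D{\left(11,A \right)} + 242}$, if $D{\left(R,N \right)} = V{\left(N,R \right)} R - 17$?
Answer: $3 \sqrt{179} \approx 40.137$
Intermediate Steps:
$V{\left(Y,S \right)} = 7 Y$
$D{\left(R,N \right)} = -17 + 7 N R$ ($D{\left(R,N \right)} = 7 N R - 17 = -17 + 7 N R$)
$\sqrt{D{\left(11,A \right)} + 242} = \sqrt{\left(-17 + 7 \cdot 18 \cdot 11\right) + 242} = \sqrt{\left(-17 + 1386\right) + 242} = \sqrt{1369 + 242} = \sqrt{1611} = 3 \sqrt{179}$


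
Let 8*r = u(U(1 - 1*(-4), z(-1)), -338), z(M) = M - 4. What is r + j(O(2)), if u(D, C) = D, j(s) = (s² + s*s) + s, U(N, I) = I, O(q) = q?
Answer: 75/8 ≈ 9.3750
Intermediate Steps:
z(M) = -4 + M
j(s) = s + 2*s² (j(s) = (s² + s²) + s = 2*s² + s = s + 2*s²)
r = -5/8 (r = (-4 - 1)/8 = (⅛)*(-5) = -5/8 ≈ -0.62500)
r + j(O(2)) = -5/8 + 2*(1 + 2*2) = -5/8 + 2*(1 + 4) = -5/8 + 2*5 = -5/8 + 10 = 75/8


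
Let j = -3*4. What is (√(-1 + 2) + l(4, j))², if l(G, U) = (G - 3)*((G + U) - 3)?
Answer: 100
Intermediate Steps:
j = -12
l(G, U) = (-3 + G)*(-3 + G + U)
(√(-1 + 2) + l(4, j))² = (√(-1 + 2) + (9 + 4² - 6*4 - 3*(-12) + 4*(-12)))² = (√1 + (9 + 16 - 24 + 36 - 48))² = (1 - 11)² = (-10)² = 100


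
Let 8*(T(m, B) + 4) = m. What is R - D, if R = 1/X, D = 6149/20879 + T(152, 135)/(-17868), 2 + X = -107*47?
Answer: -183851690843/625631635044 ≈ -0.29387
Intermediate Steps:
T(m, B) = -4 + m/8
X = -5031 (X = -2 - 107*47 = -2 - 5029 = -5031)
D = 36519049/124355324 (D = 6149/20879 + (-4 + (⅛)*152)/(-17868) = 6149*(1/20879) + (-4 + 19)*(-1/17868) = 6149/20879 + 15*(-1/17868) = 6149/20879 - 5/5956 = 36519049/124355324 ≈ 0.29367)
R = -1/5031 (R = 1/(-5031) = -1/5031 ≈ -0.00019877)
R - D = -1/5031 - 1*36519049/124355324 = -1/5031 - 36519049/124355324 = -183851690843/625631635044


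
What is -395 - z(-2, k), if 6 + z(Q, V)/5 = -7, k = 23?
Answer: -330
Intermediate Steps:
z(Q, V) = -65 (z(Q, V) = -30 + 5*(-7) = -30 - 35 = -65)
-395 - z(-2, k) = -395 - 1*(-65) = -395 + 65 = -330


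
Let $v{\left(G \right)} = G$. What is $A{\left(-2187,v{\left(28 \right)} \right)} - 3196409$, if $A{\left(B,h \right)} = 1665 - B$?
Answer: $-3192557$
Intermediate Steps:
$A{\left(-2187,v{\left(28 \right)} \right)} - 3196409 = \left(1665 - -2187\right) - 3196409 = \left(1665 + 2187\right) - 3196409 = 3852 - 3196409 = -3192557$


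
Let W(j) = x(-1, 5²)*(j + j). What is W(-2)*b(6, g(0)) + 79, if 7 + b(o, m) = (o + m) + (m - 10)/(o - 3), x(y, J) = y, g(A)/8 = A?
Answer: 185/3 ≈ 61.667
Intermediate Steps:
g(A) = 8*A
b(o, m) = -7 + m + o + (-10 + m)/(-3 + o) (b(o, m) = -7 + ((o + m) + (m - 10)/(o - 3)) = -7 + ((m + o) + (-10 + m)/(-3 + o)) = -7 + (m + o + (-10 + m)/(-3 + o)) = -7 + m + o + (-10 + m)/(-3 + o))
W(j) = -2*j (W(j) = -(j + j) = -2*j)
W(-2)*b(6, g(0)) + 79 = (-2*(-2))*((11 + 6² - 10*6 - 16*0 + (8*0)*6)/(-3 + 6)) + 79 = 4*((11 + 36 - 60 - 2*0 + 0*6)/3) + 79 = 4*((11 + 36 - 60 + 0 + 0)/3) + 79 = 4*((⅓)*(-13)) + 79 = 4*(-13/3) + 79 = -52/3 + 79 = 185/3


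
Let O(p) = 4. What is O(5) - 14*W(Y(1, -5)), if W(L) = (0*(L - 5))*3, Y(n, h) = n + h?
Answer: 4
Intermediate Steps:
Y(n, h) = h + n
W(L) = 0 (W(L) = (0*(-5 + L))*3 = 0*3 = 0)
O(5) - 14*W(Y(1, -5)) = 4 - 14*0 = 4 + 0 = 4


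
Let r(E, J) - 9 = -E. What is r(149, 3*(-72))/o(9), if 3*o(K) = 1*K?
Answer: -140/3 ≈ -46.667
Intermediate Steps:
r(E, J) = 9 - E
o(K) = K/3 (o(K) = (1*K)/3 = K/3)
r(149, 3*(-72))/o(9) = (9 - 1*149)/(((1/3)*9)) = (9 - 149)/3 = -140*1/3 = -140/3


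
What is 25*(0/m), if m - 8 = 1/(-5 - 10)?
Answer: 0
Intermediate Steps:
m = 119/15 (m = 8 + 1/(-5 - 10) = 8 + 1/(-15) = 8 - 1/15 = 119/15 ≈ 7.9333)
25*(0/m) = 25*(0/(119/15)) = 25*(0*(15/119)) = 25*0 = 0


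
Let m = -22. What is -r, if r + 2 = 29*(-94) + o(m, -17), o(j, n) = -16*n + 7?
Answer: 2449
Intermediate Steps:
o(j, n) = 7 - 16*n
r = -2449 (r = -2 + (29*(-94) + (7 - 16*(-17))) = -2 + (-2726 + (7 + 272)) = -2 + (-2726 + 279) = -2 - 2447 = -2449)
-r = -1*(-2449) = 2449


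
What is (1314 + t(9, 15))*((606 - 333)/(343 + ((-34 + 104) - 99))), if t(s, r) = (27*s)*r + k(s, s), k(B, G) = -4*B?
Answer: 1343979/314 ≈ 4280.2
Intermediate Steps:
t(s, r) = -4*s + 27*r*s (t(s, r) = (27*s)*r - 4*s = 27*r*s - 4*s = -4*s + 27*r*s)
(1314 + t(9, 15))*((606 - 333)/(343 + ((-34 + 104) - 99))) = (1314 + 9*(-4 + 27*15))*((606 - 333)/(343 + ((-34 + 104) - 99))) = (1314 + 9*(-4 + 405))*(273/(343 + (70 - 99))) = (1314 + 9*401)*(273/(343 - 29)) = (1314 + 3609)*(273/314) = 4923*(273*(1/314)) = 4923*(273/314) = 1343979/314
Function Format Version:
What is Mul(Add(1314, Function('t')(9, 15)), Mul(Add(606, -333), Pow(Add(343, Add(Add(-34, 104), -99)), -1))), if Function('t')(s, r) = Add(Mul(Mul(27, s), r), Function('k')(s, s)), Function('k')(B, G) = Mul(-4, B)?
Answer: Rational(1343979, 314) ≈ 4280.2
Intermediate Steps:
Function('t')(s, r) = Add(Mul(-4, s), Mul(27, r, s)) (Function('t')(s, r) = Add(Mul(Mul(27, s), r), Mul(-4, s)) = Add(Mul(27, r, s), Mul(-4, s)) = Add(Mul(-4, s), Mul(27, r, s)))
Mul(Add(1314, Function('t')(9, 15)), Mul(Add(606, -333), Pow(Add(343, Add(Add(-34, 104), -99)), -1))) = Mul(Add(1314, Mul(9, Add(-4, Mul(27, 15)))), Mul(Add(606, -333), Pow(Add(343, Add(Add(-34, 104), -99)), -1))) = Mul(Add(1314, Mul(9, Add(-4, 405))), Mul(273, Pow(Add(343, Add(70, -99)), -1))) = Mul(Add(1314, Mul(9, 401)), Mul(273, Pow(Add(343, -29), -1))) = Mul(Add(1314, 3609), Mul(273, Pow(314, -1))) = Mul(4923, Mul(273, Rational(1, 314))) = Mul(4923, Rational(273, 314)) = Rational(1343979, 314)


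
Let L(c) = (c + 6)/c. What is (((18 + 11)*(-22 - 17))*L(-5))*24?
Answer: 27144/5 ≈ 5428.8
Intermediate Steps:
L(c) = (6 + c)/c
(((18 + 11)*(-22 - 17))*L(-5))*24 = (((18 + 11)*(-22 - 17))*((6 - 5)/(-5)))*24 = ((29*(-39))*(-1/5*1))*24 = -1131*(-1/5)*24 = (1131/5)*24 = 27144/5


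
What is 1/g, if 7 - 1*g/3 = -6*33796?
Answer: 1/608349 ≈ 1.6438e-6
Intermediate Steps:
g = 608349 (g = 21 - (-18)*33796 = 21 - 3*(-202776) = 21 + 608328 = 608349)
1/g = 1/608349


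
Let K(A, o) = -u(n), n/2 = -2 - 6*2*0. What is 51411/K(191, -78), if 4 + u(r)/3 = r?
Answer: 17137/8 ≈ 2142.1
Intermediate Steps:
n = -4 (n = 2*(-2 - 6*2*0) = 2*(-2 - 12*0) = 2*(-2 - 1*0) = 2*(-2 + 0) = 2*(-2) = -4)
u(r) = -12 + 3*r
K(A, o) = 24 (K(A, o) = -(-12 + 3*(-4)) = -(-12 - 12) = -1*(-24) = 24)
51411/K(191, -78) = 51411/24 = 51411*(1/24) = 17137/8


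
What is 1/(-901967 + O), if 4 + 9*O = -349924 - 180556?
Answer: -3/2882729 ≈ -1.0407e-6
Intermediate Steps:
O = -176828/3 (O = -4/9 + (-349924 - 180556)/9 = -4/9 + (⅑)*(-530480) = -4/9 - 530480/9 = -176828/3 ≈ -58943.)
1/(-901967 + O) = 1/(-901967 - 176828/3) = 1/(-2882729/3) = -3/2882729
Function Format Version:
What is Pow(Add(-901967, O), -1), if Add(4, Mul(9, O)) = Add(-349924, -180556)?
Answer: Rational(-3, 2882729) ≈ -1.0407e-6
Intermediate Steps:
O = Rational(-176828, 3) (O = Add(Rational(-4, 9), Mul(Rational(1, 9), Add(-349924, -180556))) = Add(Rational(-4, 9), Mul(Rational(1, 9), -530480)) = Add(Rational(-4, 9), Rational(-530480, 9)) = Rational(-176828, 3) ≈ -58943.)
Pow(Add(-901967, O), -1) = Pow(Add(-901967, Rational(-176828, 3)), -1) = Pow(Rational(-2882729, 3), -1) = Rational(-3, 2882729)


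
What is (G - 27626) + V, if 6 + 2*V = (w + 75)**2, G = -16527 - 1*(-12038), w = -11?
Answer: -30070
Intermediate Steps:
G = -4489 (G = -16527 + 12038 = -4489)
V = 2045 (V = -3 + (-11 + 75)**2/2 = -3 + (1/2)*64**2 = -3 + (1/2)*4096 = -3 + 2048 = 2045)
(G - 27626) + V = (-4489 - 27626) + 2045 = -32115 + 2045 = -30070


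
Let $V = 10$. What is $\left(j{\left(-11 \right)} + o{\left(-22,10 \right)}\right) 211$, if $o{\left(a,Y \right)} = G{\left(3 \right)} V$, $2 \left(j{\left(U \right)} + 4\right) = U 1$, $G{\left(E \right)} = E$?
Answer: $\frac{8651}{2} \approx 4325.5$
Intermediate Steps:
$j{\left(U \right)} = -4 + \frac{U}{2}$ ($j{\left(U \right)} = -4 + \frac{U 1}{2} = -4 + \frac{U}{2}$)
$o{\left(a,Y \right)} = 30$ ($o{\left(a,Y \right)} = 3 \cdot 10 = 30$)
$\left(j{\left(-11 \right)} + o{\left(-22,10 \right)}\right) 211 = \left(\left(-4 + \frac{1}{2} \left(-11\right)\right) + 30\right) 211 = \left(\left(-4 - \frac{11}{2}\right) + 30\right) 211 = \left(- \frac{19}{2} + 30\right) 211 = \frac{41}{2} \cdot 211 = \frac{8651}{2}$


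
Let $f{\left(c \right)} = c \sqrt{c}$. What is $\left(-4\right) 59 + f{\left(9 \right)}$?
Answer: $-209$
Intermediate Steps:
$f{\left(c \right)} = c^{\frac{3}{2}}$
$\left(-4\right) 59 + f{\left(9 \right)} = \left(-4\right) 59 + 9^{\frac{3}{2}} = -236 + 27 = -209$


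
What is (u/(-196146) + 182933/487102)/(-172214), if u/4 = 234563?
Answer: 210571424743/8226930477363444 ≈ 2.5595e-5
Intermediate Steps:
u = 938252 (u = 4*234563 = 938252)
(u/(-196146) + 182933/487102)/(-172214) = (938252/(-196146) + 182933/487102)/(-172214) = (938252*(-1/196146) + 182933*(1/487102))*(-1/172214) = (-469126/98073 + 182933/487102)*(-1/172214) = -210571424743/47771554446*(-1/172214) = 210571424743/8226930477363444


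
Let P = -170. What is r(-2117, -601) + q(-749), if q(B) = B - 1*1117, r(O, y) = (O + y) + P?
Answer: -4754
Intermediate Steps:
r(O, y) = -170 + O + y (r(O, y) = (O + y) - 170 = -170 + O + y)
q(B) = -1117 + B (q(B) = B - 1117 = -1117 + B)
r(-2117, -601) + q(-749) = (-170 - 2117 - 601) + (-1117 - 749) = -2888 - 1866 = -4754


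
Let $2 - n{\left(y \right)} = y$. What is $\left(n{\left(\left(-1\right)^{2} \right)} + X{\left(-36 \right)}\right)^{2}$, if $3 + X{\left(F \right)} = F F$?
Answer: $1674436$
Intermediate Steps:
$n{\left(y \right)} = 2 - y$
$X{\left(F \right)} = -3 + F^{2}$ ($X{\left(F \right)} = -3 + F F = -3 + F^{2}$)
$\left(n{\left(\left(-1\right)^{2} \right)} + X{\left(-36 \right)}\right)^{2} = \left(\left(2 - \left(-1\right)^{2}\right) - \left(3 - \left(-36\right)^{2}\right)\right)^{2} = \left(\left(2 - 1\right) + \left(-3 + 1296\right)\right)^{2} = \left(\left(2 - 1\right) + 1293\right)^{2} = \left(1 + 1293\right)^{2} = 1294^{2} = 1674436$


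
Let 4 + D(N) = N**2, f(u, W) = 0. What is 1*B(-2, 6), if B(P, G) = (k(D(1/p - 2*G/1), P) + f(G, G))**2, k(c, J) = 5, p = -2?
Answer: 25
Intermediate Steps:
D(N) = -4 + N**2
B(P, G) = 25 (B(P, G) = (5 + 0)**2 = 5**2 = 25)
1*B(-2, 6) = 1*25 = 25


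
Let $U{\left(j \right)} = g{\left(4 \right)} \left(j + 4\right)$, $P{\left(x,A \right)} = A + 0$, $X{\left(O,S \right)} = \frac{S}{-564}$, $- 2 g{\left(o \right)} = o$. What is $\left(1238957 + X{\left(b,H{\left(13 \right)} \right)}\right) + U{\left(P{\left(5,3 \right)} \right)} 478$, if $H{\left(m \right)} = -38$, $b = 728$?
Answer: $\frac{347498749}{282} \approx 1.2323 \cdot 10^{6}$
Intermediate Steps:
$g{\left(o \right)} = - \frac{o}{2}$
$X{\left(O,S \right)} = - \frac{S}{564}$ ($X{\left(O,S \right)} = S \left(- \frac{1}{564}\right) = - \frac{S}{564}$)
$P{\left(x,A \right)} = A$
$U{\left(j \right)} = -8 - 2 j$ ($U{\left(j \right)} = \left(- \frac{1}{2}\right) 4 \left(j + 4\right) = - 2 \left(4 + j\right) = -8 - 2 j$)
$\left(1238957 + X{\left(b,H{\left(13 \right)} \right)}\right) + U{\left(P{\left(5,3 \right)} \right)} 478 = \left(1238957 - - \frac{19}{282}\right) + \left(-8 - 6\right) 478 = \left(1238957 + \frac{19}{282}\right) + \left(-8 - 6\right) 478 = \frac{349385893}{282} - 6692 = \frac{347498749}{282}$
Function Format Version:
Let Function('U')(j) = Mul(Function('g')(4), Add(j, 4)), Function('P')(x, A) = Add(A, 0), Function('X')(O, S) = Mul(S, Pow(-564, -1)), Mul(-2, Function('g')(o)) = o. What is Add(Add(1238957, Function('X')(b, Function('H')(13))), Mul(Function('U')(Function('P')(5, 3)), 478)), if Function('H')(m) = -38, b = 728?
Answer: Rational(347498749, 282) ≈ 1.2323e+6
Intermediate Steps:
Function('g')(o) = Mul(Rational(-1, 2), o)
Function('X')(O, S) = Mul(Rational(-1, 564), S) (Function('X')(O, S) = Mul(S, Rational(-1, 564)) = Mul(Rational(-1, 564), S))
Function('P')(x, A) = A
Function('U')(j) = Add(-8, Mul(-2, j)) (Function('U')(j) = Mul(Mul(Rational(-1, 2), 4), Add(j, 4)) = Mul(-2, Add(4, j)) = Add(-8, Mul(-2, j)))
Add(Add(1238957, Function('X')(b, Function('H')(13))), Mul(Function('U')(Function('P')(5, 3)), 478)) = Add(Add(1238957, Mul(Rational(-1, 564), -38)), Mul(Add(-8, Mul(-2, 3)), 478)) = Add(Add(1238957, Rational(19, 282)), Mul(Add(-8, -6), 478)) = Add(Rational(349385893, 282), Mul(-14, 478)) = Add(Rational(349385893, 282), -6692) = Rational(347498749, 282)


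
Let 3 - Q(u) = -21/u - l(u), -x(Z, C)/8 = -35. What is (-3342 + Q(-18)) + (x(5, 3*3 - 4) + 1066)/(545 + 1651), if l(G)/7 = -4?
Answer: -1848787/549 ≈ -3367.6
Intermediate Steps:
x(Z, C) = 280 (x(Z, C) = -8*(-35) = 280)
l(G) = -28 (l(G) = 7*(-4) = -28)
Q(u) = -25 + 21/u (Q(u) = 3 - (-21/u - 1*(-28)) = 3 - (-21/u + 28) = 3 - (28 - 21/u) = 3 + (-28 + 21/u) = -25 + 21/u)
(-3342 + Q(-18)) + (x(5, 3*3 - 4) + 1066)/(545 + 1651) = (-3342 + (-25 + 21/(-18))) + (280 + 1066)/(545 + 1651) = (-3342 + (-25 + 21*(-1/18))) + 1346/2196 = (-3342 + (-25 - 7/6)) + 1346*(1/2196) = (-3342 - 157/6) + 673/1098 = -20209/6 + 673/1098 = -1848787/549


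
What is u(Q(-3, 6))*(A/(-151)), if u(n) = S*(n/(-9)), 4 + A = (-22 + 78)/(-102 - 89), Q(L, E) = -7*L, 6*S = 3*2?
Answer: -5740/86523 ≈ -0.066341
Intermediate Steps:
S = 1 (S = (3*2)/6 = (1/6)*6 = 1)
A = -820/191 (A = -4 + (-22 + 78)/(-102 - 89) = -4 + 56/(-191) = -4 + 56*(-1/191) = -4 - 56/191 = -820/191 ≈ -4.2932)
u(n) = -n/9 (u(n) = 1*(n/(-9)) = 1*(n*(-1/9)) = 1*(-n/9) = -n/9)
u(Q(-3, 6))*(A/(-151)) = (-(-7)*(-3)/9)*(-820/191/(-151)) = (-1/9*21)*(-820/191*(-1/151)) = -7/3*820/28841 = -5740/86523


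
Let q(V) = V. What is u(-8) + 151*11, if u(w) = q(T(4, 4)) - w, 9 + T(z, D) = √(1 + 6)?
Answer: 1660 + √7 ≈ 1662.6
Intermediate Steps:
T(z, D) = -9 + √7 (T(z, D) = -9 + √(1 + 6) = -9 + √7)
u(w) = -9 + √7 - w (u(w) = (-9 + √7) - w = -9 + √7 - w)
u(-8) + 151*11 = (-9 + √7 - 1*(-8)) + 151*11 = (-9 + √7 + 8) + 1661 = (-1 + √7) + 1661 = 1660 + √7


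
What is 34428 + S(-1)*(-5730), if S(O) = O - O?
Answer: 34428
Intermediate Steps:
S(O) = 0
34428 + S(-1)*(-5730) = 34428 + 0*(-5730) = 34428 + 0 = 34428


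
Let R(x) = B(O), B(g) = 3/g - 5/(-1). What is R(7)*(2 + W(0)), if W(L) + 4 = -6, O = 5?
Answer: -224/5 ≈ -44.800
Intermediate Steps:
W(L) = -10 (W(L) = -4 - 6 = -10)
B(g) = 5 + 3/g (B(g) = 3/g - 5*(-1) = 3/g + 5 = 5 + 3/g)
R(x) = 28/5 (R(x) = 5 + 3/5 = 5 + 3*(⅕) = 5 + ⅗ = 28/5)
R(7)*(2 + W(0)) = 28*(2 - 10)/5 = (28/5)*(-8) = -224/5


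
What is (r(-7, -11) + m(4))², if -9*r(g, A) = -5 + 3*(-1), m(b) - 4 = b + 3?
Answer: 11449/81 ≈ 141.35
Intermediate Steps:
m(b) = 7 + b (m(b) = 4 + (b + 3) = 4 + (3 + b) = 7 + b)
r(g, A) = 8/9 (r(g, A) = -(-5 + 3*(-1))/9 = -(-5 - 3)/9 = -⅑*(-8) = 8/9)
(r(-7, -11) + m(4))² = (8/9 + (7 + 4))² = (8/9 + 11)² = (107/9)² = 11449/81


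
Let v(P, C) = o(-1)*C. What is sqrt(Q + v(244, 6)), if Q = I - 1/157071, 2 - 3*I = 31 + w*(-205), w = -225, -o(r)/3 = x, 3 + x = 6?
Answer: I*sqrt(42321329142747)/52357 ≈ 124.25*I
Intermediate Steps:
x = 3 (x = -3 + 6 = 3)
o(r) = -9 (o(r) = -3*3 = -9)
I = -46154/3 (I = 2/3 - (31 - 225*(-205))/3 = 2/3 - (31 + 46125)/3 = 2/3 - 1/3*46156 = 2/3 - 46156/3 = -46154/3 ≈ -15385.)
Q = -805494993/52357 (Q = -46154/3 - 1/157071 = -805494993/52357 ≈ -15385.)
v(P, C) = -9*C
sqrt(Q + v(244, 6)) = sqrt(-805494993/52357 - 9*6) = sqrt(-805494993/52357 - 54) = sqrt(-808322271/52357) = I*sqrt(42321329142747)/52357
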